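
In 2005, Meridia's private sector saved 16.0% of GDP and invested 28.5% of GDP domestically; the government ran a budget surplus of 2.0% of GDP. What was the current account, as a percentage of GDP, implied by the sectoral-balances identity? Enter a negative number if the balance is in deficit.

By the sectoral-balances identity, CA = (S_private - I) + (T - G).
Private balance = 16.0 - 28.5 = -12.5
Government balance (T - G) = 2.0
CA = -12.5 + 2.0 = -10.5

-10.5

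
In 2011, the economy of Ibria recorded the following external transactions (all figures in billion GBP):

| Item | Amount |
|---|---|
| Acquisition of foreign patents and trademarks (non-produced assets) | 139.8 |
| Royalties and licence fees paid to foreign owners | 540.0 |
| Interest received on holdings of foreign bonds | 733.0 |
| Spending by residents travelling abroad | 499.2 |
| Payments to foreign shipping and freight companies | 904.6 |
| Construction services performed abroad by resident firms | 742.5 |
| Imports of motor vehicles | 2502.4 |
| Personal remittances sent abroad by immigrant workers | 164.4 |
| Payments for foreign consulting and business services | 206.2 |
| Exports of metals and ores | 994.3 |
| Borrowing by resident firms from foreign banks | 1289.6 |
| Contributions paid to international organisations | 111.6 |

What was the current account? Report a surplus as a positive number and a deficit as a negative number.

Goods: -2502.4 + 994.3 = -1508.1
Services: -904.6 - 499.2 - 540.0 - 206.2 + 742.5 = -1407.5
Primary income: 733.0
Secondary income: -164.4 - 111.6 = -276.0
Current account = (-1508.1) + (-1407.5) + 733.0 + (-276.0) = -2458.6
(Excluded from the current account — capital account: acquisition of foreign patents and trademarks (non-produced assets) 139.8; financial account: borrowing by resident firms from foreign banks 1289.6.)

-2458.6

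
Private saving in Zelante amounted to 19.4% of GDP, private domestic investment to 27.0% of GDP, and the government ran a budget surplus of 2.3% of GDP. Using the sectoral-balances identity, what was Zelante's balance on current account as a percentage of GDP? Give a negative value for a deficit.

-5.3

By the sectoral-balances identity, CA = (S_private - I) + (T - G).
Private balance = 19.4 - 27.0 = -7.6
Government balance (T - G) = 2.3
CA = -7.6 + 2.3 = -5.3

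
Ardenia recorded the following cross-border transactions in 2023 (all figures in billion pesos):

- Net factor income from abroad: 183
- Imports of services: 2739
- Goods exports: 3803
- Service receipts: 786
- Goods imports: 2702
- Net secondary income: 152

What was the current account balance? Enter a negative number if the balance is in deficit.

-517

Goods balance = 3803 - 2702 = 1101
Services balance = 786 - 2739 = -1953
Trade balance (goods + services) = 1101 + (-1953) = -852
Net primary income = 183
Net secondary income = 152
Current account = -852 + 183 + 152 = -517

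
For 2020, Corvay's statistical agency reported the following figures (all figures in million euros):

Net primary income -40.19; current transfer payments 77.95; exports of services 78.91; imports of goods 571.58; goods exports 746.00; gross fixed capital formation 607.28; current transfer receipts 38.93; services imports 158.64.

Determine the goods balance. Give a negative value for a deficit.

174.42

Goods balance = 746.00 - 571.58 = 174.42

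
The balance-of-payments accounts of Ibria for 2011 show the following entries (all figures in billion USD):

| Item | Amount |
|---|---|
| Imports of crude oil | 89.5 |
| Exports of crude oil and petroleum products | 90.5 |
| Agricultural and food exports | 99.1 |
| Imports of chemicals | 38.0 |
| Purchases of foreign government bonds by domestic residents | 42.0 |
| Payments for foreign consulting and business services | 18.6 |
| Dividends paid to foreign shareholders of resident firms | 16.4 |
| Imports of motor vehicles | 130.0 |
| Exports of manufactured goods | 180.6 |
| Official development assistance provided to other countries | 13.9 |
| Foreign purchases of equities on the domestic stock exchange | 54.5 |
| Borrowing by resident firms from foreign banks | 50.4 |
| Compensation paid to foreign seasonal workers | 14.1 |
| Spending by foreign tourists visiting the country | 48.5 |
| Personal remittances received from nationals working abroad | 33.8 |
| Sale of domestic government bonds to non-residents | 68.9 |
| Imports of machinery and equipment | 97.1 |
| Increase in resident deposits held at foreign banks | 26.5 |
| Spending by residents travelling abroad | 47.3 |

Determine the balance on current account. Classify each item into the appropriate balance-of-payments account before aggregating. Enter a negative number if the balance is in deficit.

-12.4

Goods: -97.1 + 90.5 - 89.5 + 180.6 + 99.1 - 38.0 - 130.0 = 15.6
Services: 48.5 - 47.3 - 18.6 = -17.4
Primary income: -14.1 - 16.4 = -30.5
Secondary income: -13.9 + 33.8 = 19.9
Current account = 15.6 + (-17.4) + (-30.5) + 19.9 = -12.4
(Excluded from the current account — financial account: purchases of foreign government bonds by domestic residents 42.0, foreign purchases of equities on the domestic stock exchange 54.5, borrowing by resident firms from foreign banks 50.4, sale of domestic government bonds to non-residents 68.9, increase in resident deposits held at foreign banks 26.5.)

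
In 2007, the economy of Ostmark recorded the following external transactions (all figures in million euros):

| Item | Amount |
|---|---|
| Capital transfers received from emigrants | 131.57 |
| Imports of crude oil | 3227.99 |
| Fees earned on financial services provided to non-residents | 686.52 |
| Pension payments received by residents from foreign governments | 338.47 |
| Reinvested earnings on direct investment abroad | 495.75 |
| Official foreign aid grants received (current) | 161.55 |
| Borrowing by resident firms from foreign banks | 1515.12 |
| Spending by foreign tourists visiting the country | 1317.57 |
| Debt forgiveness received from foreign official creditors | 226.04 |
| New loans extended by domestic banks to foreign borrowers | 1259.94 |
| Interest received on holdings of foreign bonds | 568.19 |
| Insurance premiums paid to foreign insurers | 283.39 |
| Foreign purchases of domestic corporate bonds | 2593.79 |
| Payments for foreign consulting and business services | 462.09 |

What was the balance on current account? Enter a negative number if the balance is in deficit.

-405.42

Goods: -3227.99
Services: 1317.57 - 283.39 + 686.52 - 462.09 = 1258.61
Primary income: 568.19 + 495.75 = 1063.94
Secondary income: 161.55 + 338.47 = 500.02
Current account = (-3227.99) + 1258.61 + 1063.94 + 500.02 = -405.42
(Excluded from the current account — capital account: capital transfers received from emigrants 131.57, debt forgiveness received from foreign official creditors 226.04; financial account: borrowing by resident firms from foreign banks 1515.12, new loans extended by domestic banks to foreign borrowers 1259.94, foreign purchases of domestic corporate bonds 2593.79.)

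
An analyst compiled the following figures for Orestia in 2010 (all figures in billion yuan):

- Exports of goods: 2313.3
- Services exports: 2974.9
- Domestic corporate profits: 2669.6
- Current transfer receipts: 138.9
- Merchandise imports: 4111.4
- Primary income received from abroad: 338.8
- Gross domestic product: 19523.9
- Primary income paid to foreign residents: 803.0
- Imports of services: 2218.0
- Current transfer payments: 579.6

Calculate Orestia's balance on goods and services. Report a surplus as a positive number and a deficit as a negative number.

Goods balance = 2313.3 - 4111.4 = -1798.1
Services balance = 2974.9 - 2218.0 = 756.9
Trade balance (goods + services) = -1798.1 + 756.9 = -1041.2

-1041.2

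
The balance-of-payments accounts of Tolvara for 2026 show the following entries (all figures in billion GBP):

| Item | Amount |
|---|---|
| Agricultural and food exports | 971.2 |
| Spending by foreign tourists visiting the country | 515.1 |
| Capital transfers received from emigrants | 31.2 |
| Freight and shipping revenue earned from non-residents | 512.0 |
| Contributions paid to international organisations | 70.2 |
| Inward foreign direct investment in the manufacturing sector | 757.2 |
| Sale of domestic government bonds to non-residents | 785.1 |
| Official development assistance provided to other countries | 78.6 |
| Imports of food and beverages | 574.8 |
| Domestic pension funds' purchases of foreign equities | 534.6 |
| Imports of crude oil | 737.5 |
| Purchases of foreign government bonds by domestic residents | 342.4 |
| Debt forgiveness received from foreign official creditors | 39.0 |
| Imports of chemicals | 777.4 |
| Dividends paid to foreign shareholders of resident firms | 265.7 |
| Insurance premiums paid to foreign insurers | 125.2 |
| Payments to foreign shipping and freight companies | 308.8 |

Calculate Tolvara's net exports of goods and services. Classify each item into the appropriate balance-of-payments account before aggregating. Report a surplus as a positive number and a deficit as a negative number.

Goods: -777.4 - 574.8 - 737.5 + 971.2 = -1118.5
Services: -125.2 + 515.1 - 308.8 + 512.0 = 593.1
Trade balance = -1118.5 + 593.1 = -525.4
(Excluded from the trade balance — capital account: capital transfers received from emigrants 31.2, debt forgiveness received from foreign official creditors 39.0; secondary income: contributions paid to international organisations 70.2, official development assistance provided to other countries 78.6; financial account: inward foreign direct investment in the manufacturing sector 757.2, sale of domestic government bonds to non-residents 785.1, domestic pension funds' purchases of foreign equities 534.6, purchases of foreign government bonds by domestic residents 342.4; primary income: dividends paid to foreign shareholders of resident firms 265.7.)

-525.4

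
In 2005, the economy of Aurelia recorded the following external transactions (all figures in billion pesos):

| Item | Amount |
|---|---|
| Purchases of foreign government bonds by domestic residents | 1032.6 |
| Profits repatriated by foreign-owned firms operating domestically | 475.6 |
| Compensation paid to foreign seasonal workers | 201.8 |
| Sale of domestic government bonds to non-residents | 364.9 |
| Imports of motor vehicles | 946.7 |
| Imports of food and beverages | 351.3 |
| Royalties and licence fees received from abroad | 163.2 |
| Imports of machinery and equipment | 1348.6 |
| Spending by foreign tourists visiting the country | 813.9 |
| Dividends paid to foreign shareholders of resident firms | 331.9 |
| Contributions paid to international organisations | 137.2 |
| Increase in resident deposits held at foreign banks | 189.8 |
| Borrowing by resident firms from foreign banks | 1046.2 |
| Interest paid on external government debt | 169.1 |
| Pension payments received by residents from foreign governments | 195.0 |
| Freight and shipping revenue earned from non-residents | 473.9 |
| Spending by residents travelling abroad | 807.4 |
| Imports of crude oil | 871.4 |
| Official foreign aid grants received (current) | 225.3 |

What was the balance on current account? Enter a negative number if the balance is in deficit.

-3769.7

Goods: -946.7 - 871.4 - 1348.6 - 351.3 = -3518.0
Services: 473.9 + 163.2 + 813.9 - 807.4 = 643.6
Primary income: -475.6 - 201.8 - 169.1 - 331.9 = -1178.4
Secondary income: 225.3 + 195.0 - 137.2 = 283.1
Current account = (-3518.0) + 643.6 + (-1178.4) + 283.1 = -3769.7
(Excluded from the current account — financial account: purchases of foreign government bonds by domestic residents 1032.6, sale of domestic government bonds to non-residents 364.9, increase in resident deposits held at foreign banks 189.8, borrowing by resident firms from foreign banks 1046.2.)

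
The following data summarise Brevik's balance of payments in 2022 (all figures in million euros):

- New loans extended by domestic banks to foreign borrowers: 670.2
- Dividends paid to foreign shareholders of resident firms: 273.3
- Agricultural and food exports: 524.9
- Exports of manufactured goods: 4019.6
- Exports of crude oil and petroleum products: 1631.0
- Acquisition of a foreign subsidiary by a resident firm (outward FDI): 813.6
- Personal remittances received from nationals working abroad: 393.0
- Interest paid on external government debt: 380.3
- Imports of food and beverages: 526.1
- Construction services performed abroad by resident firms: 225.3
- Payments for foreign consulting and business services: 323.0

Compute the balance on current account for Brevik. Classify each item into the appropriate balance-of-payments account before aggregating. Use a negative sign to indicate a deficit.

5291.1

Goods: 4019.6 + 524.9 + 1631.0 - 526.1 = 5649.4
Services: 225.3 - 323.0 = -97.7
Primary income: -380.3 - 273.3 = -653.6
Secondary income: 393.0
Current account = 5649.4 + (-97.7) + (-653.6) + 393.0 = 5291.1
(Excluded from the current account — financial account: new loans extended by domestic banks to foreign borrowers 670.2, acquisition of a foreign subsidiary by a resident firm (outward FDI) 813.6.)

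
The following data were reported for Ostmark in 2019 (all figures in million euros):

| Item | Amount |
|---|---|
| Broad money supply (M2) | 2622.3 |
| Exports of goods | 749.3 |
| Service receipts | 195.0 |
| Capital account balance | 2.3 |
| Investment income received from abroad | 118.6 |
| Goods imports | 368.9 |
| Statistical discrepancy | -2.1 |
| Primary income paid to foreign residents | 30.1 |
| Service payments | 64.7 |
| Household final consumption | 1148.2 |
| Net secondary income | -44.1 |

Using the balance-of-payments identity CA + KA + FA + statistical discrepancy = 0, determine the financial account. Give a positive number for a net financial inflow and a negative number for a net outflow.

Goods balance = 749.3 - 368.9 = 380.4
Services balance = 195.0 - 64.7 = 130.3
Trade balance (goods + services) = 380.4 + 130.3 = 510.7
Net primary income = 118.6 - 30.1 = 88.5
Net secondary income = -44.1
Current account = 510.7 + 88.5 + (-44.1) = 555.1
Financial account = -(555.1 + 2.3 + (-2.1)) = -555.3

-555.3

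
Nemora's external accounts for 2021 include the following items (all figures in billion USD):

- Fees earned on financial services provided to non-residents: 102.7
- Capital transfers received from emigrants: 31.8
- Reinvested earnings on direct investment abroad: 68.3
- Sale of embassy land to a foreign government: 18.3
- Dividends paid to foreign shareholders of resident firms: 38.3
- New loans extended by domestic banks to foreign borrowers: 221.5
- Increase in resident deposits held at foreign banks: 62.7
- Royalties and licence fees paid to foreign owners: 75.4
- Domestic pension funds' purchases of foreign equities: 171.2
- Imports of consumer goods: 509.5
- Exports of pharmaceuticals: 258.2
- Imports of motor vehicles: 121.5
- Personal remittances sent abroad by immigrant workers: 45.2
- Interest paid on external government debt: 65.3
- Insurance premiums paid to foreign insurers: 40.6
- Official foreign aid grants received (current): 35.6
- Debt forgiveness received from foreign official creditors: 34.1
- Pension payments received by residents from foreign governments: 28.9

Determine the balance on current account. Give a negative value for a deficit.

-402.1

Goods: -121.5 - 509.5 + 258.2 = -372.8
Services: 102.7 - 75.4 - 40.6 = -13.3
Primary income: -65.3 - 38.3 + 68.3 = -35.3
Secondary income: -45.2 + 28.9 + 35.6 = 19.3
Current account = (-372.8) + (-13.3) + (-35.3) + 19.3 = -402.1
(Excluded from the current account — capital account: capital transfers received from emigrants 31.8, sale of embassy land to a foreign government 18.3, debt forgiveness received from foreign official creditors 34.1; financial account: new loans extended by domestic banks to foreign borrowers 221.5, increase in resident deposits held at foreign banks 62.7, domestic pension funds' purchases of foreign equities 171.2.)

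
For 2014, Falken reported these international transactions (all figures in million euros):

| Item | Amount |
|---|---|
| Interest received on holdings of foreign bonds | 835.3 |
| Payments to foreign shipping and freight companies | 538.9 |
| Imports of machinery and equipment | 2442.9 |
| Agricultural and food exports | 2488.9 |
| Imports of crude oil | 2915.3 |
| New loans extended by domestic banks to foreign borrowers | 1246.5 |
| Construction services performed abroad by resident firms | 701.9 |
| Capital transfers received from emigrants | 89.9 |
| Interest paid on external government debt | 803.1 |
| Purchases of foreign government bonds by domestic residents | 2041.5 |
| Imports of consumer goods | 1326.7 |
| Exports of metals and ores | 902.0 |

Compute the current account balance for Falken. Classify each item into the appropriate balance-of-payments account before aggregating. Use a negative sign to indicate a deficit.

-3098.8

Goods: -1326.7 - 2442.9 + 2488.9 + 902.0 - 2915.3 = -3294.0
Services: 701.9 - 538.9 = 163.0
Primary income: -803.1 + 835.3 = 32.2
Current account = (-3294.0) + 163.0 + 32.2 = -3098.8
(Excluded from the current account — financial account: new loans extended by domestic banks to foreign borrowers 1246.5, purchases of foreign government bonds by domestic residents 2041.5; capital account: capital transfers received from emigrants 89.9.)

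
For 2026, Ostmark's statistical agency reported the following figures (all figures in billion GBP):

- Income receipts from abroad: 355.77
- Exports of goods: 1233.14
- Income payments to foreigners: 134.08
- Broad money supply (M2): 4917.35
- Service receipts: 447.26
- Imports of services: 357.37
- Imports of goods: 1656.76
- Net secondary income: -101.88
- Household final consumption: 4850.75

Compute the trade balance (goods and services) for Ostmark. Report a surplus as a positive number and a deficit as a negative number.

Goods balance = 1233.14 - 1656.76 = -423.62
Services balance = 447.26 - 357.37 = 89.89
Trade balance (goods + services) = -423.62 + 89.89 = -333.73

-333.73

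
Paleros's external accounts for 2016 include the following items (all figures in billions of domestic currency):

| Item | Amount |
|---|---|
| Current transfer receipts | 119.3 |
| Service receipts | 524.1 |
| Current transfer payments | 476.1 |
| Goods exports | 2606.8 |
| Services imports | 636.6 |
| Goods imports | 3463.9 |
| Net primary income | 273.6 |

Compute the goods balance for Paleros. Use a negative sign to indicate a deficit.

Goods balance = 2606.8 - 3463.9 = -857.1

-857.1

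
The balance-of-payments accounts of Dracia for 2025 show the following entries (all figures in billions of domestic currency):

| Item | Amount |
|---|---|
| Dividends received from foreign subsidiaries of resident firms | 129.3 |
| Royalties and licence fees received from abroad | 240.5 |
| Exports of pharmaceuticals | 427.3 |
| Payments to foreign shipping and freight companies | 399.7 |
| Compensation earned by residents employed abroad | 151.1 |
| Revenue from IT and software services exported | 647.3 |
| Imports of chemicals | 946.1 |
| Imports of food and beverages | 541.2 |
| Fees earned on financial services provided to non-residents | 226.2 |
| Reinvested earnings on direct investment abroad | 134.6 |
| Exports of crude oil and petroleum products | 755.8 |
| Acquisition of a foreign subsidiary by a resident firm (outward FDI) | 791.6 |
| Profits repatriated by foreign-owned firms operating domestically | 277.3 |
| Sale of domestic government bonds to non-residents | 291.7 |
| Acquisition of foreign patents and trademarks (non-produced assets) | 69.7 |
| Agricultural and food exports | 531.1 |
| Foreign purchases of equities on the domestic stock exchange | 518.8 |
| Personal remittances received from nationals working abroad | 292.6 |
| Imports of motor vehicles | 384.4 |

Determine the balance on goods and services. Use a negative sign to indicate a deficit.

556.8

Goods: -384.4 + 427.3 + 755.8 - 946.1 - 541.2 + 531.1 = -157.5
Services: 226.2 + 647.3 - 399.7 + 240.5 = 714.3
Trade balance = -157.5 + 714.3 = 556.8
(Excluded from the trade balance — primary income: dividends received from foreign subsidiaries of resident firms 129.3, compensation earned by residents employed abroad 151.1, reinvested earnings on direct investment abroad 134.6, profits repatriated by foreign-owned firms operating domestically 277.3; financial account: acquisition of a foreign subsidiary by a resident firm (outward FDI) 791.6, sale of domestic government bonds to non-residents 291.7, foreign purchases of equities on the domestic stock exchange 518.8; capital account: acquisition of foreign patents and trademarks (non-produced assets) 69.7; secondary income: personal remittances received from nationals working abroad 292.6.)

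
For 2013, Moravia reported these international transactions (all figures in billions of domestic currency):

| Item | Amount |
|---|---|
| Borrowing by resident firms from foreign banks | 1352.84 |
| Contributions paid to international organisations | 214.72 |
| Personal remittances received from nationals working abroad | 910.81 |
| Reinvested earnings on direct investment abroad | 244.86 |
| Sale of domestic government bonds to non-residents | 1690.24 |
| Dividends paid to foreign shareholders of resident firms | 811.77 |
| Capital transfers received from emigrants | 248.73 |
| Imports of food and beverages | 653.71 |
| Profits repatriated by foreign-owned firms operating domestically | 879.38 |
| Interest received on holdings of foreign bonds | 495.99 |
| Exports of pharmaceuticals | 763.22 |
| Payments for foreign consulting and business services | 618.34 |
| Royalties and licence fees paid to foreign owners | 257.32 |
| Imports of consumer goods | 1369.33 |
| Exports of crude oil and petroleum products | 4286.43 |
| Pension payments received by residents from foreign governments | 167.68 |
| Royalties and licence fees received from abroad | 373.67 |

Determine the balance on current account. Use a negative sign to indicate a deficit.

2438.09

Goods: -1369.33 + 4286.43 + 763.22 - 653.71 = 3026.61
Services: 373.67 - 257.32 - 618.34 = -501.99
Primary income: -879.38 + 244.86 + 495.99 - 811.77 = -950.30
Secondary income: -214.72 + 167.68 + 910.81 = 863.77
Current account = 3026.61 + (-501.99) + (-950.30) + 863.77 = 2438.09
(Excluded from the current account — financial account: borrowing by resident firms from foreign banks 1352.84, sale of domestic government bonds to non-residents 1690.24; capital account: capital transfers received from emigrants 248.73.)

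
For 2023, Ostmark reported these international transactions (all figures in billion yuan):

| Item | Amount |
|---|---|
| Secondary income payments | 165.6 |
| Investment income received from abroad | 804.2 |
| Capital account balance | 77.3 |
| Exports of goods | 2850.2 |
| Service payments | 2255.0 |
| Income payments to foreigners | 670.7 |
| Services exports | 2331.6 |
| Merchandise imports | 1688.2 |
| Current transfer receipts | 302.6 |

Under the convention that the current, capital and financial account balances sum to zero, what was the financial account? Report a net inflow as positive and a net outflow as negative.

-1586.4

Goods balance = 2850.2 - 1688.2 = 1162.0
Services balance = 2331.6 - 2255.0 = 76.6
Trade balance (goods + services) = 1162.0 + 76.6 = 1238.6
Net primary income = 804.2 - 670.7 = 133.5
Net secondary income = 302.6 - 165.6 = 137.0
Current account = 1238.6 + 133.5 + 137.0 = 1509.1
Financial account = -(1509.1 + 77.3) = -1586.4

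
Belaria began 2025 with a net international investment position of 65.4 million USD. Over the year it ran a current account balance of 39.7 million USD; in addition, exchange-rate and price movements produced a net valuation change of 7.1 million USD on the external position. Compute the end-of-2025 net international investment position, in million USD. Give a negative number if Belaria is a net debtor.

Change in NIIP = current account + net valuation change = 39.7 + 7.1 = 46.8
End-of-year NIIP = 65.4 + 46.8 = 112.2

112.2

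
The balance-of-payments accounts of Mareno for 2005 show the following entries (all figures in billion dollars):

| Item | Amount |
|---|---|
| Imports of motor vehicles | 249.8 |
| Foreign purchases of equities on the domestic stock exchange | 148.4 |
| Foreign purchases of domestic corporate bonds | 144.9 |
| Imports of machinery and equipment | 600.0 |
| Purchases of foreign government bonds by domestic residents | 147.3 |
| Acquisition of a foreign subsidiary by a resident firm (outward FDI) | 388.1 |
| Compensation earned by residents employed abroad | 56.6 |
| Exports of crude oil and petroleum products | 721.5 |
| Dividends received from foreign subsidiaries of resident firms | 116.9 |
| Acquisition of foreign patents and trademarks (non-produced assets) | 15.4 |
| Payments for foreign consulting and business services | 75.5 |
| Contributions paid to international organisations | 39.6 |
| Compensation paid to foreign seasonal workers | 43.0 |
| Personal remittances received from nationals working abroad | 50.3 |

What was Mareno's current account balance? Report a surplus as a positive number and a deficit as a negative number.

Goods: 721.5 - 600.0 - 249.8 = -128.3
Services: -75.5
Primary income: 116.9 + 56.6 - 43.0 = 130.5
Secondary income: 50.3 - 39.6 = 10.7
Current account = (-128.3) + (-75.5) + 130.5 + 10.7 = -62.6
(Excluded from the current account — financial account: foreign purchases of equities on the domestic stock exchange 148.4, foreign purchases of domestic corporate bonds 144.9, purchases of foreign government bonds by domestic residents 147.3, acquisition of a foreign subsidiary by a resident firm (outward FDI) 388.1; capital account: acquisition of foreign patents and trademarks (non-produced assets) 15.4.)

-62.6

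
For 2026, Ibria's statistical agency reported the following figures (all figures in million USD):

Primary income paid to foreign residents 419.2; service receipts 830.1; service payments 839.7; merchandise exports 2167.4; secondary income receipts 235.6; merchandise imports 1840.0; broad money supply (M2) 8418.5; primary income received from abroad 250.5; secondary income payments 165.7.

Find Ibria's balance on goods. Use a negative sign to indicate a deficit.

Goods balance = 2167.4 - 1840.0 = 327.4

327.4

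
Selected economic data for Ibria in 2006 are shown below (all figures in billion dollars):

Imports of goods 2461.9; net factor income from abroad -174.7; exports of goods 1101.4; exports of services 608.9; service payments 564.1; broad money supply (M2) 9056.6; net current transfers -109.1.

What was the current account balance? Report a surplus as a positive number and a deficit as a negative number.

-1599.5

Goods balance = 1101.4 - 2461.9 = -1360.5
Services balance = 608.9 - 564.1 = 44.8
Trade balance (goods + services) = -1360.5 + 44.8 = -1315.7
Net primary income = -174.7
Net secondary income = -109.1
Current account = -1315.7 + (-174.7) + (-109.1) = -1599.5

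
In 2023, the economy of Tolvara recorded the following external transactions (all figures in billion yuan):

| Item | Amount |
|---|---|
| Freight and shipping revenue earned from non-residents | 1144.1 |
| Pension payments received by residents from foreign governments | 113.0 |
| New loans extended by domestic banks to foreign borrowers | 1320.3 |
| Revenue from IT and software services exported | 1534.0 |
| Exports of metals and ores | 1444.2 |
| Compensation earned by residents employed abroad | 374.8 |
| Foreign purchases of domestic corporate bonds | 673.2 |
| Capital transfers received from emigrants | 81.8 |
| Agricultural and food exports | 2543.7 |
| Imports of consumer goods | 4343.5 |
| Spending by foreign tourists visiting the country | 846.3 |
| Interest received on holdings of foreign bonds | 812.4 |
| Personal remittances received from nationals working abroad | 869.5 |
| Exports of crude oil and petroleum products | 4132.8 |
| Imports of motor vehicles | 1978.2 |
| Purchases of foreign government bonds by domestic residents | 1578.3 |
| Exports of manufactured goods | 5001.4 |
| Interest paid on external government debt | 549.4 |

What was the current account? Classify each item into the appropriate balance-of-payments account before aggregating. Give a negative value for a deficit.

Goods: 1444.2 + 5001.4 - 4343.5 + 2543.7 + 4132.8 - 1978.2 = 6800.4
Services: 1534.0 + 846.3 + 1144.1 = 3524.4
Primary income: 374.8 - 549.4 + 812.4 = 637.8
Secondary income: 869.5 + 113.0 = 982.5
Current account = 6800.4 + 3524.4 + 637.8 + 982.5 = 11945.1
(Excluded from the current account — financial account: new loans extended by domestic banks to foreign borrowers 1320.3, foreign purchases of domestic corporate bonds 673.2, purchases of foreign government bonds by domestic residents 1578.3; capital account: capital transfers received from emigrants 81.8.)

11945.1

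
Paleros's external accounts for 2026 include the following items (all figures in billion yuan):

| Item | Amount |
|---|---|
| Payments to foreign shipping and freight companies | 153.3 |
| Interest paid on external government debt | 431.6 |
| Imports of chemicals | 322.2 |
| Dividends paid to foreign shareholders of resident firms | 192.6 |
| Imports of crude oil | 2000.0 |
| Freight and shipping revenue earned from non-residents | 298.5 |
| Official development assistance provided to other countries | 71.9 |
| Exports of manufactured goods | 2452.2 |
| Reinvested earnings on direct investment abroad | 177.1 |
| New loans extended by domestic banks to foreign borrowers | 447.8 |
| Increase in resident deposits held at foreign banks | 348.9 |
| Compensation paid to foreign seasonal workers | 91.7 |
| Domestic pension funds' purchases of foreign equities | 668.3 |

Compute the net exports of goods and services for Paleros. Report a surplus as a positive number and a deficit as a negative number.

275.2

Goods: -2000.0 - 322.2 + 2452.2 = 130.0
Services: -153.3 + 298.5 = 145.2
Trade balance = 130.0 + 145.2 = 275.2
(Excluded from the trade balance — primary income: interest paid on external government debt 431.6, dividends paid to foreign shareholders of resident firms 192.6, reinvested earnings on direct investment abroad 177.1, compensation paid to foreign seasonal workers 91.7; secondary income: official development assistance provided to other countries 71.9; financial account: new loans extended by domestic banks to foreign borrowers 447.8, increase in resident deposits held at foreign banks 348.9, domestic pension funds' purchases of foreign equities 668.3.)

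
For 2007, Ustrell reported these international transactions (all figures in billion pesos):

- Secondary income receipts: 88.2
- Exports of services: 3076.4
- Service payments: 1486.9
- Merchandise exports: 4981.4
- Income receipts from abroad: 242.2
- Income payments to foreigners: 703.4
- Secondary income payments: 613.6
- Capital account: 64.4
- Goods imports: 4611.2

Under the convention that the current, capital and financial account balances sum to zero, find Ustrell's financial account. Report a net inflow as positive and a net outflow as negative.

-1037.5

Goods balance = 4981.4 - 4611.2 = 370.2
Services balance = 3076.4 - 1486.9 = 1589.5
Trade balance (goods + services) = 370.2 + 1589.5 = 1959.7
Net primary income = 242.2 - 703.4 = -461.2
Net secondary income = 88.2 - 613.6 = -525.4
Current account = 1959.7 + (-461.2) + (-525.4) = 973.1
Financial account = -(973.1 + 64.4) = -1037.5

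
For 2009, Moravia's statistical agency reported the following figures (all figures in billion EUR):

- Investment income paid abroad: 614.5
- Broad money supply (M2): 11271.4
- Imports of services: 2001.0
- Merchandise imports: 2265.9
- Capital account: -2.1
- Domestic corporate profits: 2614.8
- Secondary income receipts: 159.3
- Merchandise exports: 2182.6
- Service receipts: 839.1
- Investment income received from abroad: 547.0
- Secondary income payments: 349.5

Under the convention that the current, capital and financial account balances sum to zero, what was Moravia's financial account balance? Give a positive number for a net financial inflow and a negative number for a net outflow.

Goods balance = 2182.6 - 2265.9 = -83.3
Services balance = 839.1 - 2001.0 = -1161.9
Trade balance (goods + services) = -83.3 + (-1161.9) = -1245.2
Net primary income = 547.0 - 614.5 = -67.5
Net secondary income = 159.3 - 349.5 = -190.2
Current account = -1245.2 + (-67.5) + (-190.2) = -1502.9
Financial account = -(-1502.9 + (-2.1)) = 1505.0

1505.0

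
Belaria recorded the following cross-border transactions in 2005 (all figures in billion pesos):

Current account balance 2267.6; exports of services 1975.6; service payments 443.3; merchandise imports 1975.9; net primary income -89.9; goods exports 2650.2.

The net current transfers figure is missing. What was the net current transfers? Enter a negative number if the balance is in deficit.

150.9

Current account = goods balance + services balance + net primary income + net secondary income
Sum of the known components = 2116.7
Net current transfers = CA - (known components) = 2267.6 - 2116.7 = 150.9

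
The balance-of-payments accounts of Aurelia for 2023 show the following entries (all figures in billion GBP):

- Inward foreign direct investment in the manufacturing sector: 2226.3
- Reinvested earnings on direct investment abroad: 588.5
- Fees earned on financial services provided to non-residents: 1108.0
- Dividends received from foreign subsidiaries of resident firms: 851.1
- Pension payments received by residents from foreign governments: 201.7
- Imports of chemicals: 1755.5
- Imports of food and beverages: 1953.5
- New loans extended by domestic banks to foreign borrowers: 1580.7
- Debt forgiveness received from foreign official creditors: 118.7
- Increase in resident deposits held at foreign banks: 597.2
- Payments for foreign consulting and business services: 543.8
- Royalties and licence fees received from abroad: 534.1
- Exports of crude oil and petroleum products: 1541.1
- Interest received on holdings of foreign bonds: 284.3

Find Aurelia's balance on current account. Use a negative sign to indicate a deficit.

856.0

Goods: -1755.5 + 1541.1 - 1953.5 = -2167.9
Services: 1108.0 - 543.8 + 534.1 = 1098.3
Primary income: 284.3 + 588.5 + 851.1 = 1723.9
Secondary income: 201.7
Current account = (-2167.9) + 1098.3 + 1723.9 + 201.7 = 856.0
(Excluded from the current account — financial account: inward foreign direct investment in the manufacturing sector 2226.3, new loans extended by domestic banks to foreign borrowers 1580.7, increase in resident deposits held at foreign banks 597.2; capital account: debt forgiveness received from foreign official creditors 118.7.)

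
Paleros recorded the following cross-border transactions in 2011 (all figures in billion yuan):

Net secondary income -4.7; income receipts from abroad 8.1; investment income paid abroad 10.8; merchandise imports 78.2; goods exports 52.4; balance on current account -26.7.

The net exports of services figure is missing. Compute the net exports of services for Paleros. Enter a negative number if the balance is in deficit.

6.5

Current account = goods balance + services balance + net primary income + net secondary income
Sum of the known components = -33.2
Net exports of services = CA - (known components) = -26.7 - (-33.2) = 6.5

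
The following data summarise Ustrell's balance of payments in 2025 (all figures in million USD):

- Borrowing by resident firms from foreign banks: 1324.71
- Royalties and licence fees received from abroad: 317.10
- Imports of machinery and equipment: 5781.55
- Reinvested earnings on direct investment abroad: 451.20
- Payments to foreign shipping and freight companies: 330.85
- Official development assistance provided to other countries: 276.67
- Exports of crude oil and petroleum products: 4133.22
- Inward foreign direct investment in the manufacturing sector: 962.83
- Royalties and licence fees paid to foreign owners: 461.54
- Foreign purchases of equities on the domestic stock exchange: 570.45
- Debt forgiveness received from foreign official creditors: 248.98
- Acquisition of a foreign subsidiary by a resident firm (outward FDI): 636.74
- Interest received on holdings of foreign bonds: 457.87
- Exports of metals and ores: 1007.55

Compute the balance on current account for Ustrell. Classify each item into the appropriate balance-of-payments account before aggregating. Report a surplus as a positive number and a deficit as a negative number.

Goods: 4133.22 + 1007.55 - 5781.55 = -640.78
Services: 317.10 - 330.85 - 461.54 = -475.29
Primary income: 457.87 + 451.20 = 909.07
Secondary income: -276.67
Current account = (-640.78) + (-475.29) + 909.07 + (-276.67) = -483.67
(Excluded from the current account — financial account: borrowing by resident firms from foreign banks 1324.71, inward foreign direct investment in the manufacturing sector 962.83, foreign purchases of equities on the domestic stock exchange 570.45, acquisition of a foreign subsidiary by a resident firm (outward FDI) 636.74; capital account: debt forgiveness received from foreign official creditors 248.98.)

-483.67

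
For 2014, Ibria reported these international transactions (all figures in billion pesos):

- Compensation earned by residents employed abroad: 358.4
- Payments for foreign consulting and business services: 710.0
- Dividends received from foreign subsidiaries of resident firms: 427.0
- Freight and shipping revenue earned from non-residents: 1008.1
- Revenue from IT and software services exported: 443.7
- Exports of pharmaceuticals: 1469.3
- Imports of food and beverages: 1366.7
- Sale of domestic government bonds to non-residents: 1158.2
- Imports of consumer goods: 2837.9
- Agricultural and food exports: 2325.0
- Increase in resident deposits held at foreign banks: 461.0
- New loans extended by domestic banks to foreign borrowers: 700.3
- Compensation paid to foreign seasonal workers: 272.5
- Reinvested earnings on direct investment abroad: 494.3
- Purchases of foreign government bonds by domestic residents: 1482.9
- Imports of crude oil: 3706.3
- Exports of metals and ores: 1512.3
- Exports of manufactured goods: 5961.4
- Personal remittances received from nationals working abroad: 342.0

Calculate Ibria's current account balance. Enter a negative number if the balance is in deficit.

Goods: 1512.3 - 2837.9 - 1366.7 + 5961.4 - 3706.3 + 1469.3 + 2325.0 = 3357.1
Services: 443.7 + 1008.1 - 710.0 = 741.8
Primary income: 427.0 + 358.4 - 272.5 + 494.3 = 1007.2
Secondary income: 342.0
Current account = 3357.1 + 741.8 + 1007.2 + 342.0 = 5448.1
(Excluded from the current account — financial account: sale of domestic government bonds to non-residents 1158.2, increase in resident deposits held at foreign banks 461.0, new loans extended by domestic banks to foreign borrowers 700.3, purchases of foreign government bonds by domestic residents 1482.9.)

5448.1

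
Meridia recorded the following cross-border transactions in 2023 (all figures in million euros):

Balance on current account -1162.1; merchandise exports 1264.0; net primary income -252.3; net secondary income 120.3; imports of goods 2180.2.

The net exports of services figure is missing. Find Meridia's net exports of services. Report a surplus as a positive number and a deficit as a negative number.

Current account = goods balance + services balance + net primary income + net secondary income
Sum of the known components = -1048.2
Net exports of services = CA - (known components) = -1162.1 - (-1048.2) = -113.9

-113.9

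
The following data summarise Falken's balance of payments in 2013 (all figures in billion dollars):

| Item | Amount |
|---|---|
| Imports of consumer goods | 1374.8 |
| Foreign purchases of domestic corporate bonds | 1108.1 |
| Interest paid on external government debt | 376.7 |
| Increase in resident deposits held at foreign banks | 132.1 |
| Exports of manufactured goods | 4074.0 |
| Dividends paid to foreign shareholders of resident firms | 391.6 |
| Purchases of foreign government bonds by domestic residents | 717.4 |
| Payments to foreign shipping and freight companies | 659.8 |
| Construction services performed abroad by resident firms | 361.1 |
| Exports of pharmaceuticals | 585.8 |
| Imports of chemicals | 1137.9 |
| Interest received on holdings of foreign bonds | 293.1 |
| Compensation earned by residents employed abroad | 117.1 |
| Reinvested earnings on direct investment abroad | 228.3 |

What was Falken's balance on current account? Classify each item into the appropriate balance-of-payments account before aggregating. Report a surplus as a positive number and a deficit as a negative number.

Goods: -1374.8 + 585.8 + 4074.0 - 1137.9 = 2147.1
Services: 361.1 - 659.8 = -298.7
Primary income: 228.3 + 293.1 - 391.6 + 117.1 - 376.7 = -129.8
Current account = 2147.1 + (-298.7) + (-129.8) = 1718.6
(Excluded from the current account — financial account: foreign purchases of domestic corporate bonds 1108.1, increase in resident deposits held at foreign banks 132.1, purchases of foreign government bonds by domestic residents 717.4.)

1718.6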